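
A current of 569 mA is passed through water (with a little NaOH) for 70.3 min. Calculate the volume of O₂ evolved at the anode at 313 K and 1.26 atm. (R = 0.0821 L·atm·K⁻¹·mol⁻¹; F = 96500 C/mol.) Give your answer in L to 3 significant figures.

Q = 0.569 A × 4218 s = 2400 C
n(e⁻) = 2400 / 96500 = 0.02487 mol
2H₂O → O₂ + 4H⁺ + 4e⁻, so n(O₂) = 0.02487 / 4 = 0.006218 mol
V = nRT/P = 0.006218 × 0.0821 × 313 / 1.26 = 0.1268 L

0.127 L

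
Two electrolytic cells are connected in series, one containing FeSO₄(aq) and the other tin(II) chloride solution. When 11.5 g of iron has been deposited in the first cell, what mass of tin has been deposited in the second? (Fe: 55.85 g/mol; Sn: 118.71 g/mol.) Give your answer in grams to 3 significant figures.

24.4 g

n(Fe) = 11.5 / 55.85 = 0.2059 mol
Fe²⁺ + 2e⁻ → Fe, so n(e⁻) = 2 × 0.2059 = 0.4118 mol
In series, the same 0.4118 mol of electrons flows through the second cell.
Sn²⁺ + 2e⁻ → Sn, so n(Sn) = 0.4118 / 2 = 0.2059 mol
m(Sn) = 0.2059 × 118.71 = 24.4 g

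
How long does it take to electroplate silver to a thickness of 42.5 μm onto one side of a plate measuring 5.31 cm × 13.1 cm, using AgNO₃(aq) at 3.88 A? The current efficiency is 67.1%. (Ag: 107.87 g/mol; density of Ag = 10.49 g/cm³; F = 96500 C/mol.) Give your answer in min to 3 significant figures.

17.8 min

Plated area = 5.31 × 13.1 = 69.56 cm²
Volume = 69.56 × 42.5×10⁻⁴ cm = 0.2956 cm³
m(Ag) = 0.2956 × 10.49 = 3.101 g
n(Ag) = 3.101 / 107.87 = 0.02875 mol; n(e⁻) = 0.02875 mol
Q = 0.02875 × 96500 / 0.671 = 4135 C
t = 4135 / 3.88 = 1066 s = 17.8 min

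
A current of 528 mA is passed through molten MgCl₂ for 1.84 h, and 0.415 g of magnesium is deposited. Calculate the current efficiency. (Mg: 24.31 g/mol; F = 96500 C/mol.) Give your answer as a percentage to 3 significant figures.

Q = 0.528 × 6624 = 3497 C
n(e⁻) = 3497 / 96500 = 0.03624 mol
Mg²⁺ + 2e⁻ → Mg, so theoretical n(Mg) = 0.01812 mol → 0.4405 g
Efficiency = 0.415 / 0.4405 = 0.9421 = 94.2%

94.2%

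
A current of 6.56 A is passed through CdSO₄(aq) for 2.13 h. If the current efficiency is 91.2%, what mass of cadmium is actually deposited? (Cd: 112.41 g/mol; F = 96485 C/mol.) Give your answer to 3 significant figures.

26.7 g

Q = 6.56 × 7668 = 50300 C
n(e⁻) = 50300 / 96485 = 0.5213 mol
Cd²⁺ + 2e⁻ → Cd, so theoretical m(Cd) = 0.2607 × 112.41 = 29.31 g
Actual mass = 91.2% × 29.31 = 26.7 g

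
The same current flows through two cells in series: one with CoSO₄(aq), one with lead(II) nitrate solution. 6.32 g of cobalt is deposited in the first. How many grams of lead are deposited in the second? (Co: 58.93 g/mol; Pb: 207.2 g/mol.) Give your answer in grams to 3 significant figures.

n(Co) = 6.32 / 58.93 = 0.1072 mol
Co²⁺ + 2e⁻ → Co, so n(e⁻) = 2 × 0.1072 = 0.2144 mol
In series, the same 0.2144 mol of electrons flows through the second cell.
Pb²⁺ + 2e⁻ → Pb, so n(Pb) = 0.2144 / 2 = 0.1072 mol
m(Pb) = 0.1072 × 207.2 = 22.2 g

22.2 g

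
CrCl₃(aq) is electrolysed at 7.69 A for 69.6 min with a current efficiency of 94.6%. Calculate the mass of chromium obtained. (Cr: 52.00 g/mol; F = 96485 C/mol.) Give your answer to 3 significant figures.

Q = 7.69 × 4176 = 32110 C
n(e⁻) = 32110 / 96485 = 0.3328 mol
Cr³⁺ + 3e⁻ → Cr, so theoretical m(Cr) = 0.1109 × 52.00 = 5.767 g
Actual mass = 94.6% × 5.767 = 5.46 g

5.46 g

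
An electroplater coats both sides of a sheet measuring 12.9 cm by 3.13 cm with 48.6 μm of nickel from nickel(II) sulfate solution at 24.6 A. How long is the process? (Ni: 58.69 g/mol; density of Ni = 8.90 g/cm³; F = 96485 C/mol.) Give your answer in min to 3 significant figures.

Plated area = 2 × 12.9 × 3.13 = 80.75 cm²
Volume = 80.75 × 48.6×10⁻⁴ cm = 0.3924 cm³
m(Ni) = 0.3924 × 8.90 = 3.492 g
n(Ni) = 3.492 / 58.69 = 0.05950 mol; n(e⁻) = 2 × 0.05950 = 0.1190 mol
Q = 0.1190 × 96485 = 11480 C
t = 11480 / 24.6 = 466.7 s = 7.78 min

7.78 min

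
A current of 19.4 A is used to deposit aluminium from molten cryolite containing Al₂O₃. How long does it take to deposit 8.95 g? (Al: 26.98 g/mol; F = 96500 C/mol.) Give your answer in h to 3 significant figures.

n(Al) = 8.95 / 26.98 = 0.3317 mol
Al³⁺ + 3e⁻ → Al, so n(e⁻) = 3 × 0.3317 = 0.9951 mol
Q = 0.9951 × 96500 = 96030 C
t = Q / I = 96030 / 19.4 = 4950 s = 1.38 h

1.38 h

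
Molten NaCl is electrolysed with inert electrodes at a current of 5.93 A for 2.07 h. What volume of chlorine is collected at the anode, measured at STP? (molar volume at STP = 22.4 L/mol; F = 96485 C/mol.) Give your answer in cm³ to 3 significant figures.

5130 cm³

Q = It = 5.93 × 7452 = 44190 C
n(e⁻) = Q/F = 44190/96485 = 0.4580 mol
2Cl⁻ → Cl₂ + 2e⁻, so n(Cl₂) = 0.4580 / 2 = 0.2290 mol
V = 0.2290 × 22.4 = 5.130 L
= 5130 cm³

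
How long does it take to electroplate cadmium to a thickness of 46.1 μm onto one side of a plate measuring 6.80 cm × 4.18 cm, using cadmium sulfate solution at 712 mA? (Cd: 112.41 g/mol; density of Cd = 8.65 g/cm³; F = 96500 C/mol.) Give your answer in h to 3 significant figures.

Plated area = 6.80 × 4.18 = 28.42 cm²
Volume = 28.42 × 46.1×10⁻⁴ cm = 0.1310 cm³
m(Cd) = 0.1310 × 8.65 = 1.133 g
n(Cd) = 1.133 / 112.41 = 0.01008 mol; n(e⁻) = 2 × 0.01008 = 0.02016 mol
Q = 0.02016 × 96500 = 1945 C
t = 1945 / 0.712 = 2732 s = 0.759 h

0.759 h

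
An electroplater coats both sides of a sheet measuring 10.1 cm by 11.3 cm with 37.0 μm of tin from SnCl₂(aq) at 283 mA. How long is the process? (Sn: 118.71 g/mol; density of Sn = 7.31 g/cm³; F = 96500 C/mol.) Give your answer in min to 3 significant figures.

591 min

Plated area = 2 × 10.1 × 11.3 = 228.3 cm²
Volume = 228.3 × 37.0×10⁻⁴ cm = 0.8447 cm³
m(Sn) = 0.8447 × 7.31 = 6.175 g
n(Sn) = 6.175 / 118.71 = 0.05202 mol; n(e⁻) = 2 × 0.05202 = 0.1040 mol
Q = 0.1040 × 96500 = 10040 C
t = 10040 / 0.283 = 35480 s = 591 min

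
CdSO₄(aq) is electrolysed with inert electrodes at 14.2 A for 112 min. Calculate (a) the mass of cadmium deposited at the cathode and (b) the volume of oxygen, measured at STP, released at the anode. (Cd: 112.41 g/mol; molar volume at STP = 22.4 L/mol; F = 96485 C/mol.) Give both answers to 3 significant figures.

Q = 14.2 × 6720 = 95420 C; n(e⁻) = 95420 / 96485 = 0.9890 mol
Cathode: Cd²⁺ + 2e⁻ → Cd → n(Cd) = 0.9890/2 = 0.4945 mol → 55.6 g
Anode: 2H₂O → O₂ + 4H⁺ + 4e⁻ → n(O₂) = 0.9890/4 = 0.2473 mol → 5.54 L

55.6 g Cd; 5.54 L O₂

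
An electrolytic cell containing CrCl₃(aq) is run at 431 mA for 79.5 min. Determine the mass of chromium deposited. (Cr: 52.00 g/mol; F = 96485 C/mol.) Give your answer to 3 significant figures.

0.369 g

Q = 0.431 A × 4770 s = 2056 C
n(e⁻) = 2056 / 96485 = 0.02131 mol
Cr³⁺ + 3e⁻ → Cr, so n(Cr) = 0.02131 / 3 = 0.007103 mol
m = 0.007103 × 52.00 = 0.369 g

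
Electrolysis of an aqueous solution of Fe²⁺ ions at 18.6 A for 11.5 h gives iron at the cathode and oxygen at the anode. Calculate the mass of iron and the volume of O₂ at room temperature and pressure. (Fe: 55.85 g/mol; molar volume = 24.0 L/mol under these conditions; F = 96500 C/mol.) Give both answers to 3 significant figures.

Q = 18.6 × 41400 = 7.700×10^5 C; n(e⁻) = 7.700×10^5 / 96500 = 7.979 mol
Cathode: Fe²⁺ + 2e⁻ → Fe → n(Fe) = 7.979/2 = 3.990 mol → 223 g
Anode: 2H₂O → O₂ + 4H⁺ + 4e⁻ → n(O₂) = 7.979/4 = 1.995 mol → 47.9 L

223 g Fe; 47.9 L O₂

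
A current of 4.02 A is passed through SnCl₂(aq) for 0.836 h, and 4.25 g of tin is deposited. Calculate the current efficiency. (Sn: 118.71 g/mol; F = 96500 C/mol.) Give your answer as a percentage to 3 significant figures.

Q = 4.02 × 3009.6 = 12100 C
n(e⁻) = 12100 / 96500 = 0.1254 mol
Sn²⁺ + 2e⁻ → Sn, so theoretical n(Sn) = 0.06270 mol → 7.443 g
Efficiency = 4.25 / 7.443 = 0.5710 = 57.1%

57.1%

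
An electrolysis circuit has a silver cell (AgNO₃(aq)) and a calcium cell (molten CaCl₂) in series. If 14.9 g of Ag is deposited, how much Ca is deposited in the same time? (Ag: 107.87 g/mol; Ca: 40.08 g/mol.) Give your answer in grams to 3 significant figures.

2.77 g

n(Ag) = 14.9 / 107.87 = 0.1381 mol
Ag⁺ + e⁻ → Ag, so n(e⁻) = 0.1381 mol
The cells are in series, so the same charge (and hence the same n(e⁻) = 0.1381 mol) passes through both.
Ca²⁺ + 2e⁻ → Ca, so n(Ca) = 0.1381 / 2 = 0.06905 mol
m(Ca) = 0.06905 × 40.08 = 2.77 g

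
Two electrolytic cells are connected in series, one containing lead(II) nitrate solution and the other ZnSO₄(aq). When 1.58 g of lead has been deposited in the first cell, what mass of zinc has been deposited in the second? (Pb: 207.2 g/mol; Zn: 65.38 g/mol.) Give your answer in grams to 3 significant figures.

0.499 g

n(Pb) = 1.58 / 207.2 = 0.007625 mol
Pb²⁺ + 2e⁻ → Pb, so n(e⁻) = 2 × 0.007625 = 0.01525 mol
In series, the same 0.01525 mol of electrons flows through the second cell.
Zn²⁺ + 2e⁻ → Zn, so n(Zn) = 0.01525 / 2 = 0.007625 mol
m(Zn) = 0.007625 × 65.38 = 0.499 g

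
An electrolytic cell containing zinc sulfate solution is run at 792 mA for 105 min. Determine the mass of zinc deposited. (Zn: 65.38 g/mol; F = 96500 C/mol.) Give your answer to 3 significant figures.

1.69 g

Q = It = 0.792 × 6300 = 4990 C
Moles of electrons = 4990 / 96500 = 0.05171 mol
Zn²⁺ + 2e⁻ → Zn, so n(Zn) = 0.05171 / 2 = 0.02586 mol
m = 0.02586 × 65.38 = 1.69 g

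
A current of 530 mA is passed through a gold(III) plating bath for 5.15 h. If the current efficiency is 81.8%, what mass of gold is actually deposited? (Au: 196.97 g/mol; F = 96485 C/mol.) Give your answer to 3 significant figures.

Q = 0.530 × 18540 = 9826 C
n(e⁻) = 9826 / 96485 = 0.1018 mol
Au³⁺ + 3e⁻ → Au, so theoretical m(Au) = 0.03393 × 196.97 = 6.683 g
Actual mass = 81.8% × 6.683 = 5.47 g

5.47 g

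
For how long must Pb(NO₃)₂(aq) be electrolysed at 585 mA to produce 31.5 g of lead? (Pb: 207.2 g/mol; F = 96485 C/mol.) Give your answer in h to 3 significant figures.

n(Pb) = 31.5 / 207.2 = 0.1520 mol
Pb²⁺ + 2e⁻ → Pb, so n(e⁻) = 2 × 0.1520 = 0.3040 mol
Q = 0.3040 × 96485 = 29330 C
t = Q / I = 29330 / 0.585 = 50140 s = 13.9 h

13.9 h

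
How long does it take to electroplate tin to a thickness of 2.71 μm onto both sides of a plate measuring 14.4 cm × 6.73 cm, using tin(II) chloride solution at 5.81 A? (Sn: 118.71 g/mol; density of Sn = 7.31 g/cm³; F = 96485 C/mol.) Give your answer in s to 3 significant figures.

Plated area = 2 × 14.4 × 6.73 = 193.8 cm²
Volume = 193.8 × 2.71×10⁻⁴ cm = 0.05252 cm³
m(Sn) = 0.05252 × 7.31 = 0.3839 g
n(Sn) = 0.3839 / 118.71 = 0.003234 mol; n(e⁻) = 2 × 0.003234 = 0.006468 mol
Q = 0.006468 × 96485 = 624.1 C
t = 624.1 / 5.81 = 107.4 s

107 s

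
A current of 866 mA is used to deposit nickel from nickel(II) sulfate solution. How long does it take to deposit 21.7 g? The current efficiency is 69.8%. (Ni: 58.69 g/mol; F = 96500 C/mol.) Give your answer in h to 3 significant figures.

n(Ni) = 21.7 / 58.69 = 0.3697 mol
Ni²⁺ + 2e⁻ → Ni, so n(e⁻) = 2 × 0.3697 = 0.7394 mol
Q = 0.7394 × 96500 / 0.698 = 1.022×10^5 C
t = Q / I = 1.022×10^5 / 0.866 = 1.180×10^5 s = 32.8 h

32.8 h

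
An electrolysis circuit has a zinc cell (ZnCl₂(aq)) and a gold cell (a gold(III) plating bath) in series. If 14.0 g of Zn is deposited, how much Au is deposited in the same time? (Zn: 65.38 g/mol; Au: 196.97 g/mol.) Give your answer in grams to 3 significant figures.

n(Zn) = 14.0 / 65.38 = 0.2141 mol
Zn²⁺ + 2e⁻ → Zn, so n(e⁻) = 2 × 0.2141 = 0.4282 mol
Since the cells are in series, n(e⁻) in the Au cell is also 0.4282 mol.
Au³⁺ + 3e⁻ → Au, so n(Au) = 0.4282 / 3 = 0.1427 mol
m(Au) = 0.1427 × 196.97 = 28.1 g

28.1 g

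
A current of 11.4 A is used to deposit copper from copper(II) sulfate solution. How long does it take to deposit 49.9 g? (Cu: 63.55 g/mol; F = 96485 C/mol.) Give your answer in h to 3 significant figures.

n(Cu) = 49.9 / 63.55 = 0.7852 mol
Cu²⁺ + 2e⁻ → Cu, so n(e⁻) = 2 × 0.7852 = 1.570 mol
Q = 1.570 × 96485 = 1.515×10^5 C
t = Q / I = 1.515×10^5 / 11.4 = 13290 s = 3.69 h

3.69 h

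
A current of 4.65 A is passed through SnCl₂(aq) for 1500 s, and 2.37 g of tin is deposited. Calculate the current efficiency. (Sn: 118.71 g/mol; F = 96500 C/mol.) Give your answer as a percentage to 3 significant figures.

Q = 4.65 × 1500 = 6975 C
n(e⁻) = 6975 / 96500 = 0.07228 mol
Sn²⁺ + 2e⁻ → Sn, so theoretical n(Sn) = 0.03614 mol → 4.290 g
Efficiency = 2.37 / 4.290 = 0.5524 = 55.2%

55.2%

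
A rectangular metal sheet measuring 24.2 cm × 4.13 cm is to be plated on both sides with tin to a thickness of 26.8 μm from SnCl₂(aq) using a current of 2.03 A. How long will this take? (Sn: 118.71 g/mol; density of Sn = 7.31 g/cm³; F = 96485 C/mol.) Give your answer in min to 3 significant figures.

52.3 min

Plated area = 2 × 24.2 × 4.13 = 199.9 cm²
Volume = 199.9 × 26.8×10⁻⁴ cm = 0.5357 cm³
m(Sn) = 0.5357 × 7.31 = 3.916 g
n(Sn) = 3.916 / 118.71 = 0.03299 mol; n(e⁻) = 2 × 0.03299 = 0.06598 mol
Q = 0.06598 × 96485 = 6366 C
t = 6366 / 2.03 = 3136 s = 52.3 min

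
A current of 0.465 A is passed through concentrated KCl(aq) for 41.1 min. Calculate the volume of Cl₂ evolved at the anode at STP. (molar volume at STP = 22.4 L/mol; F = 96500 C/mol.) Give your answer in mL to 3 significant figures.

Q = It = 0.465 × 2466 = 1147 C
n(e⁻) = 1147 / 96500 = 0.01189 mol
2Cl⁻ → Cl₂ + 2e⁻, so n(Cl₂) = 0.01189 / 2 = 0.005945 mol
V = 0.005945 × 22.4 = 0.1332 L
= 133 mL

133 mL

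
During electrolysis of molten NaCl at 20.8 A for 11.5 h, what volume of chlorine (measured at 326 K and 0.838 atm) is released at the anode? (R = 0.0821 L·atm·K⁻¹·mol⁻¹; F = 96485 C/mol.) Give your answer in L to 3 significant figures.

Charge passed = 20.8 × 41400 = 8.611×10^5 C
Moles of electrons = 8.611×10^5 / 96485 = 8.925 mol
2Cl⁻ → Cl₂ + 2e⁻, so n(Cl₂) = 8.925 / 2 = 4.463 mol
V = nRT/P = 4.463 × 0.0821 × 326 / 0.838 = 142.5 L

143 L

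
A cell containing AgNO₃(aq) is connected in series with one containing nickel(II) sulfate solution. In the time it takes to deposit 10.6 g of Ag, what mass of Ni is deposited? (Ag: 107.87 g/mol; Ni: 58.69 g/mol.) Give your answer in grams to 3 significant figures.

n(Ag) = 10.6 / 107.87 = 0.09827 mol
Ag⁺ + e⁻ → Ag, so n(e⁻) = 0.09827 mol
Since the cells are in series, n(e⁻) in the Ni cell is also 0.09827 mol.
Ni²⁺ + 2e⁻ → Ni, so n(Ni) = 0.09827 / 2 = 0.04914 mol
m(Ni) = 0.04914 × 58.69 = 2.88 g

2.88 g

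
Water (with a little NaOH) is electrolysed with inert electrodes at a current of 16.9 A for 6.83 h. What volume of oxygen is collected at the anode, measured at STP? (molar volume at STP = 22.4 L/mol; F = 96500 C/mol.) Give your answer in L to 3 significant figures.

24.1 L

Charge passed = 16.9 × 24588 = 4.155×10^5 C
Moles of electrons = 4.155×10^5 / 96500 = 4.306 mol
2H₂O → O₂ + 4H⁺ + 4e⁻, so n(O₂) = 4.306 / 4 = 1.077 mol
V = 1.077 × 22.4 = 24.12 L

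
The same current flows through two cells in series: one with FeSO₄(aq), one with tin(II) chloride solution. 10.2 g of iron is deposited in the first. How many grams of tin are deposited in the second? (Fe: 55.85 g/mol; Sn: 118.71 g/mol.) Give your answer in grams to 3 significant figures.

21.7 g

n(Fe) = 10.2 / 55.85 = 0.1826 mol
Fe²⁺ + 2e⁻ → Fe, so n(e⁻) = 2 × 0.1826 = 0.3652 mol
The cells are in series, so the same charge (and hence the same n(e⁻) = 0.3652 mol) passes through both.
Sn²⁺ + 2e⁻ → Sn, so n(Sn) = 0.3652 / 2 = 0.1826 mol
m(Sn) = 0.1826 × 118.71 = 21.7 g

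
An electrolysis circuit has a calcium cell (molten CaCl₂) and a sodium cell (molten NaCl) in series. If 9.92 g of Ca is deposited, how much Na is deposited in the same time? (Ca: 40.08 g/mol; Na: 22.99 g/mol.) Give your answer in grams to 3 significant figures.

11.4 g

n(Ca) = 9.92 / 40.08 = 0.2475 mol
Ca²⁺ + 2e⁻ → Ca, so n(e⁻) = 2 × 0.2475 = 0.4950 mol
In series, the same 0.4950 mol of electrons flows through the second cell.
Na⁺ + e⁻ → Na, so n(Na) = 0.4950 mol
m(Na) = 0.4950 × 22.99 = 11.4 g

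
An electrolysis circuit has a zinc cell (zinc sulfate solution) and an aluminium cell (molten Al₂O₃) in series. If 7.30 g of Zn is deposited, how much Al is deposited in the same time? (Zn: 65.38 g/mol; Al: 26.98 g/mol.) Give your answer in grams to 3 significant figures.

n(Zn) = 7.30 / 65.38 = 0.1117 mol
Zn²⁺ + 2e⁻ → Zn, so n(e⁻) = 2 × 0.1117 = 0.2234 mol
Since the cells are in series, n(e⁻) in the Al cell is also 0.2234 mol.
Al³⁺ + 3e⁻ → Al, so n(Al) = 0.2234 / 3 = 0.07447 mol
m(Al) = 0.07447 × 26.98 = 2.01 g

2.01 g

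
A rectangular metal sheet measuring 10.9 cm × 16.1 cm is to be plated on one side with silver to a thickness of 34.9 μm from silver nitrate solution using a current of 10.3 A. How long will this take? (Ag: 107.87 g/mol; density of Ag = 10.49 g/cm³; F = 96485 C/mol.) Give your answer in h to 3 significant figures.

0.155 h

Plated area = 10.9 × 16.1 = 175.5 cm²
Volume = 175.5 × 34.9×10⁻⁴ cm = 0.6125 cm³
m(Ag) = 0.6125 × 10.49 = 6.425 g
n(Ag) = 6.425 / 107.87 = 0.05956 mol; n(e⁻) = 0.05956 mol
Q = 0.05956 × 96485 = 5747 C
t = 5747 / 10.3 = 558.0 s = 0.155 h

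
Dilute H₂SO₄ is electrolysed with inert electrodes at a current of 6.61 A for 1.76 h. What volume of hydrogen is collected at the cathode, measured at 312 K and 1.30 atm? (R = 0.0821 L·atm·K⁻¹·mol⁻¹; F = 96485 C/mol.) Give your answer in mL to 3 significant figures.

Q = It = 6.61 × 6336 = 41880 C
n(e⁻) = Q/F = 41880/96485 = 0.4341 mol
2H⁺ + 2e⁻ → H₂, so n(H₂) = 0.4341 / 2 = 0.2171 mol
V = nRT/P = 0.2171 × 0.0821 × 312 / 1.30 = 4.278 L
= 4280 mL

4280 mL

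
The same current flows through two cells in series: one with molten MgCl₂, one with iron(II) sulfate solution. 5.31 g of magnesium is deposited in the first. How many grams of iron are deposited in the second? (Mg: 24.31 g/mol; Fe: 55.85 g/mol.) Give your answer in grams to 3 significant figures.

12.2 g

n(Mg) = 5.31 / 24.31 = 0.2184 mol
Mg²⁺ + 2e⁻ → Mg, so n(e⁻) = 2 × 0.2184 = 0.4368 mol
The cells are in series, so the same charge (and hence the same n(e⁻) = 0.4368 mol) passes through both.
Fe²⁺ + 2e⁻ → Fe, so n(Fe) = 0.4368 / 2 = 0.2184 mol
m(Fe) = 0.2184 × 55.85 = 12.2 g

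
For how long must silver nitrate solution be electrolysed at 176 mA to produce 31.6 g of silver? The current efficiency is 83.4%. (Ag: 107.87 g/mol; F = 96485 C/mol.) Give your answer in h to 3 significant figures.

n(Ag) = 31.6 / 107.87 = 0.2929 mol
Ag⁺ + e⁻ → Ag, so n(e⁻) = 0.2929 mol
Q = 0.2929 × 96485 / 0.834 = 33890 C
t = Q / I = 33890 / 0.176 = 1.926×10^5 s = 53.5 h

53.5 h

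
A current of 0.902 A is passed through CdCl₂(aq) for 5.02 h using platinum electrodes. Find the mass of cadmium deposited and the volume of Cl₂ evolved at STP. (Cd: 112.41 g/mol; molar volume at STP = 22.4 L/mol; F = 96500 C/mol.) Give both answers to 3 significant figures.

Q = 0.902 × 18072 = 16300 C; n(e⁻) = 16300 / 96500 = 0.1689 mol
Cathode: Cd²⁺ + 2e⁻ → Cd → n(Cd) = 0.1689/2 = 0.08445 mol → 9.49 g
Anode: 2Cl⁻ → Cl₂ + 2e⁻ → n(Cl₂) = 0.1689/2 = 0.08445 mol → 1.89 L

9.49 g Cd; 1.89 L Cl₂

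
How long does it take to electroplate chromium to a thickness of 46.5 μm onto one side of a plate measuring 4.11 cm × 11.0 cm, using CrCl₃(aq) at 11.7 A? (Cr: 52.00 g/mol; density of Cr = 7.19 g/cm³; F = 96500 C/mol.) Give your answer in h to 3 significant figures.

0.200 h

Plated area = 4.11 × 11.0 = 45.21 cm²
Volume = 45.21 × 46.5×10⁻⁴ cm = 0.2102 cm³
m(Cr) = 0.2102 × 7.19 = 1.511 g
n(Cr) = 1.511 / 52.00 = 0.02906 mol; n(e⁻) = 3 × 0.02906 = 0.08718 mol
Q = 0.08718 × 96500 = 8413 C
t = 8413 / 11.7 = 719.1 s = 0.200 h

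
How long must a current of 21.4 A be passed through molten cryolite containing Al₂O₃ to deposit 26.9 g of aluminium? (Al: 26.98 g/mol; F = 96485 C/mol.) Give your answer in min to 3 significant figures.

n(Al) = 26.9 / 26.98 = 0.9970 mol
Al³⁺ + 3e⁻ → Al, so n(e⁻) = 3 × 0.9970 = 2.991 mol
Q = 2.991 × 96485 = 2.886×10^5 C
t = Q / I = 2.886×10^5 / 21.4 = 13490 s = 225 min

225 min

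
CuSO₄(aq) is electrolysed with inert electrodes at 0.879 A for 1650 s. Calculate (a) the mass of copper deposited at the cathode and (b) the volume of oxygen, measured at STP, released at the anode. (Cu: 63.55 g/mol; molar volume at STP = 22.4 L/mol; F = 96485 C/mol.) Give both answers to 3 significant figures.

Q = 0.879 × 1650 = 1450 C; n(e⁻) = 1450 / 96485 = 0.01503 mol
Cathode: Cu²⁺ + 2e⁻ → Cu → n(Cu) = 0.01503/2 = 0.007515 mol → 0.478 g
Anode: 2H₂O → O₂ + 4H⁺ + 4e⁻ → n(O₂) = 0.01503/4 = 0.003758 mol → 0.0842 L

0.478 g Cu; 0.0842 L O₂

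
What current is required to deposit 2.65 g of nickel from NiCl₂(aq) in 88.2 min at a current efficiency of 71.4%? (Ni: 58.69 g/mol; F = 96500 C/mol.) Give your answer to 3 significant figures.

2.31 A

n(Ni) = 2.65 / 58.69 = 0.04515 mol
Ni²⁺ + 2e⁻ → Ni, so n(e⁻) = 2 × 0.04515 = 0.09030 mol
Q = 0.09030 × 96500 / 0.714 = 12200 C
I = Q / t = 12200 / 5292 s = 2.31 A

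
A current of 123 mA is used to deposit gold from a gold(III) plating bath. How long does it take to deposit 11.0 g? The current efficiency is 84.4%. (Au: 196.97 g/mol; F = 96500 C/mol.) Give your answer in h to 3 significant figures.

43.3 h

n(Au) = 11.0 / 196.97 = 0.05585 mol
Au³⁺ + 3e⁻ → Au, so n(e⁻) = 3 × 0.05585 = 0.1676 mol
Q = 0.1676 × 96500 / 0.844 = 19160 C
t = Q / I = 19160 / 0.123 = 1.558×10^5 s = 43.3 h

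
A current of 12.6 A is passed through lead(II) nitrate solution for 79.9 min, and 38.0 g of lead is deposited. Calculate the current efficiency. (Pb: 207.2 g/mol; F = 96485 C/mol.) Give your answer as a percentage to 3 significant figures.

58.6%

Q = 12.6 × 4794 = 60400 C
n(e⁻) = 60400 / 96485 = 0.6260 mol
Pb²⁺ + 2e⁻ → Pb, so theoretical n(Pb) = 0.3130 mol → 64.85 g
Efficiency = 38.0 / 64.85 = 0.5860 = 58.6%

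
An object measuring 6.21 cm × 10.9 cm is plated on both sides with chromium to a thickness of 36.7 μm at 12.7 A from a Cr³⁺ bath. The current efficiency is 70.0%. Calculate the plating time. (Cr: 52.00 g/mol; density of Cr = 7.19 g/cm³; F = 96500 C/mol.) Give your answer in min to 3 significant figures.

Plated area = 2 × 6.21 × 10.9 = 135.4 cm²
Volume = 135.4 × 36.7×10⁻⁴ cm = 0.4969 cm³
m(Cr) = 0.4969 × 7.19 = 3.573 g
n(Cr) = 3.573 / 52.00 = 0.06871 mol; n(e⁻) = 3 × 0.06871 = 0.2061 mol
Q = 0.2061 × 96500 / 0.700 = 28410 C
t = 28410 / 12.7 = 2237 s = 37.3 min

37.3 min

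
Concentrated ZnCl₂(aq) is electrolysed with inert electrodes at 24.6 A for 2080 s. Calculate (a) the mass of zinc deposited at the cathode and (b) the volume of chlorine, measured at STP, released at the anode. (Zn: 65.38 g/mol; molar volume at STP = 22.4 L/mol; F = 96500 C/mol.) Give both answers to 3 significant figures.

17.3 g Zn; 5.94 L Cl₂

Q = 24.6 × 2080 = 51170 C; n(e⁻) = 51170 / 96500 = 0.5303 mol
Cathode: Zn²⁺ + 2e⁻ → Zn → n(Zn) = 0.5303/2 = 0.2652 mol → 17.3 g
Anode: 2Cl⁻ → Cl₂ + 2e⁻ → n(Cl₂) = 0.5303/2 = 0.2652 mol → 5.94 L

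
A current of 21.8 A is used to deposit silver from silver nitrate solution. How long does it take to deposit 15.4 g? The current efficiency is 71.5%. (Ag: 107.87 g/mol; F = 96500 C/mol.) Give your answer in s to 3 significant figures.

884 s

n(Ag) = 15.4 / 107.87 = 0.1428 mol
Ag⁺ + e⁻ → Ag, so n(e⁻) = 0.1428 mol
Q = 0.1428 × 96500 / 0.715 = 19270 C
t = Q / I = 19270 / 21.8 = 883.9 s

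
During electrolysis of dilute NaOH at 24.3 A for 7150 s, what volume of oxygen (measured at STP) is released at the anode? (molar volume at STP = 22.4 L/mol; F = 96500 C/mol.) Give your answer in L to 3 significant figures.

Charge passed = 24.3 × 7150 = 1.737×10^5 C
n(e⁻) = 1.737×10^5 / 96500 = 1.800 mol
2H₂O → O₂ + 4H⁺ + 4e⁻, so n(O₂) = 1.800 / 4 = 0.4500 mol
V = 0.4500 × 22.4 = 10.08 L

10.1 L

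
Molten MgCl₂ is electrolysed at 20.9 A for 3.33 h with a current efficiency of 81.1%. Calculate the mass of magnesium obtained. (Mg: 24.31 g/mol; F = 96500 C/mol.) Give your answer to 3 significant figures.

Q = 20.9 × 11988 = 2.505×10^5 C
n(e⁻) = 2.505×10^5 / 96500 = 2.596 mol
Mg²⁺ + 2e⁻ → Mg, so theoretical m(Mg) = 1.298 × 24.31 = 31.55 g
Actual mass = 81.1% × 31.55 = 25.6 g

25.6 g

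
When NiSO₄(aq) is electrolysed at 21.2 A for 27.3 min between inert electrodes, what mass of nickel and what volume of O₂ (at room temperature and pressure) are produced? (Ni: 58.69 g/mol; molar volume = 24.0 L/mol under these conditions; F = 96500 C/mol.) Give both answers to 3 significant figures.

10.6 g Ni; 2.16 L O₂

Q = 21.2 × 1638 = 34730 C; n(e⁻) = 34730 / 96500 = 0.3599 mol
Cathode: Ni²⁺ + 2e⁻ → Ni → n(Ni) = 0.3599/2 = 0.1800 mol → 10.6 g
Anode: 2H₂O → O₂ + 4H⁺ + 4e⁻ → n(O₂) = 0.3599/4 = 0.08998 mol → 2.16 L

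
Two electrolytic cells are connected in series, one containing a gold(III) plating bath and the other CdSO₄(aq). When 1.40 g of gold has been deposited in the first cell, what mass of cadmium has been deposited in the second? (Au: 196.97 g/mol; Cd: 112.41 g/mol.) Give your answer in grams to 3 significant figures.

n(Au) = 1.40 / 196.97 = 0.007108 mol
Au³⁺ + 3e⁻ → Au, so n(e⁻) = 3 × 0.007108 = 0.02132 mol
In series, the same 0.02132 mol of electrons flows through the second cell.
Cd²⁺ + 2e⁻ → Cd, so n(Cd) = 0.02132 / 2 = 0.01066 mol
m(Cd) = 0.01066 × 112.41 = 1.20 g

1.20 g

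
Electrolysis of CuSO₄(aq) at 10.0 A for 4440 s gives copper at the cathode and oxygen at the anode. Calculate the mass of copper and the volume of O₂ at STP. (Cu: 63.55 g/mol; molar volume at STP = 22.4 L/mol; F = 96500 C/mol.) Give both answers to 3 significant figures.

14.6 g Cu; 2.58 L O₂

Q = 10.0 × 4440 = 44400 C; n(e⁻) = 44400 / 96500 = 0.4601 mol
Cathode: Cu²⁺ + 2e⁻ → Cu → n(Cu) = 0.4601/2 = 0.2301 mol → 14.6 g
Anode: 2H₂O → O₂ + 4H⁺ + 4e⁻ → n(O₂) = 0.4601/4 = 0.1150 mol → 2.58 L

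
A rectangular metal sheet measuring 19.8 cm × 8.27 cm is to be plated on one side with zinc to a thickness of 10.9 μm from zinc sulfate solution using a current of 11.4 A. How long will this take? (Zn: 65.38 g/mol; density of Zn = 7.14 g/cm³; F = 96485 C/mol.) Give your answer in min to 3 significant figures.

Plated area = 19.8 × 8.27 = 163.7 cm²
Volume = 163.7 × 10.9×10⁻⁴ cm = 0.1784 cm³
m(Zn) = 0.1784 × 7.14 = 1.274 g
n(Zn) = 1.274 / 65.38 = 0.01949 mol; n(e⁻) = 2 × 0.01949 = 0.03898 mol
Q = 0.03898 × 96485 = 3761 C
t = 3761 / 11.4 = 329.9 s = 5.50 min

5.50 min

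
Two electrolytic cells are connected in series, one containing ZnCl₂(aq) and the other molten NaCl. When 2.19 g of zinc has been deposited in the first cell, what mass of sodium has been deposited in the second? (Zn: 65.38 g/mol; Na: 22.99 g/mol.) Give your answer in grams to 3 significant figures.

n(Zn) = 2.19 / 65.38 = 0.03350 mol
Zn²⁺ + 2e⁻ → Zn, so n(e⁻) = 2 × 0.03350 = 0.06700 mol
Same current for the same time ⇒ same n(e⁻) = 0.06700 mol in both cells.
Na⁺ + e⁻ → Na, so n(Na) = 0.06700 mol
m(Na) = 0.06700 × 22.99 = 1.54 g

1.54 g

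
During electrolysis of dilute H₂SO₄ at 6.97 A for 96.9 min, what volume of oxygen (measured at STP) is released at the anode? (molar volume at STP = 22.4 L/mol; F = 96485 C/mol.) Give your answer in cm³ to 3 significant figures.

Q = It = 6.97 × 5814 = 40520 C
n(e⁻) = 40520 / 96485 = 0.4200 mol
2H₂O → O₂ + 4H⁺ + 4e⁻, so n(O₂) = 0.4200 / 4 = 0.1050 mol
V = 0.1050 × 22.4 = 2.352 L
= 2350 cm³

2350 cm³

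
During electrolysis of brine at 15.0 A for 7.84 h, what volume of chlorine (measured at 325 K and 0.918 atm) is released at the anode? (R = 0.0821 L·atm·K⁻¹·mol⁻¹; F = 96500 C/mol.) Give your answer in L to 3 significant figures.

63.8 L

Q = 15.0 A × 28224 s = 4.234×10^5 C
n(e⁻) = Q/F = 4.234×10^5/96500 = 4.388 mol
2Cl⁻ → Cl₂ + 2e⁻, so n(Cl₂) = 4.388 / 2 = 2.194 mol
V = nRT/P = 2.194 × 0.0821 × 325 / 0.918 = 63.77 L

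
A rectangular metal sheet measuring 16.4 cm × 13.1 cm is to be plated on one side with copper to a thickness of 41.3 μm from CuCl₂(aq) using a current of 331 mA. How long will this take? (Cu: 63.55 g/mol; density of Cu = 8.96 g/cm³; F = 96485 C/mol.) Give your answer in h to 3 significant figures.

Plated area = 16.4 × 13.1 = 214.8 cm²
Volume = 214.8 × 41.3×10⁻⁴ cm = 0.8871 cm³
m(Cu) = 0.8871 × 8.96 = 7.948 g
n(Cu) = 7.948 / 63.55 = 0.1251 mol; n(e⁻) = 2 × 0.1251 = 0.2502 mol
Q = 0.2502 × 96485 = 24140 C
t = 24140 / 0.331 = 72930 s = 20.3 h

20.3 h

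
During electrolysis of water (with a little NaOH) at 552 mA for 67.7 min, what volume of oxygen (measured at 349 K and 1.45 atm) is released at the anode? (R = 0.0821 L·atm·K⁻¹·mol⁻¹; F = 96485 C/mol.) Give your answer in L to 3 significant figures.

0.115 L

Q = 0.552 A × 4062 s = 2242 C
n(e⁻) = Q/F = 2242/96485 = 0.02324 mol
2H₂O → O₂ + 4H⁺ + 4e⁻, so n(O₂) = 0.02324 / 4 = 0.005810 mol
V = nRT/P = 0.005810 × 0.0821 × 349 / 1.45 = 0.1148 L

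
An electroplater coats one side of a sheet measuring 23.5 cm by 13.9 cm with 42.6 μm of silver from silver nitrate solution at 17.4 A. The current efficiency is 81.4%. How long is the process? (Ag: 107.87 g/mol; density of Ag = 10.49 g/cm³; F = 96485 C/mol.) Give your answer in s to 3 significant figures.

Plated area = 23.5 × 13.9 = 326.7 cm²
Volume = 326.7 × 42.6×10⁻⁴ cm = 1.392 cm³
m(Ag) = 1.392 × 10.49 = 14.60 g
n(Ag) = 14.60 / 107.87 = 0.1353 mol; n(e⁻) = 0.1353 mol
Q = 0.1353 × 96485 / 0.814 = 16040 C
t = 16040 / 17.4 = 921.8 s

922 s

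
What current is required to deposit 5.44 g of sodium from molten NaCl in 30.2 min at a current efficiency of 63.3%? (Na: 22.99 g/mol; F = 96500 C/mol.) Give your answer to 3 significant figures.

19.9 A

n(Na) = 5.44 / 22.99 = 0.2366 mol
Na⁺ + e⁻ → Na, so n(e⁻) = 0.2366 mol
Q = 0.2366 × 96500 / 0.633 = 36070 C
I = Q / t = 36070 / 1812 s = 19.9 A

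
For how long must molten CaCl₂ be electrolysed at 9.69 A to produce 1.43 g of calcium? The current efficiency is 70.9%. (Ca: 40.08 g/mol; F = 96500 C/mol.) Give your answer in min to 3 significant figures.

16.7 min

n(Ca) = 1.43 / 40.08 = 0.03568 mol
Ca²⁺ + 2e⁻ → Ca, so n(e⁻) = 2 × 0.03568 = 0.07136 mol
Q = 0.07136 × 96500 / 0.709 = 9713 C
t = Q / I = 9713 / 9.69 = 1002 s = 16.7 min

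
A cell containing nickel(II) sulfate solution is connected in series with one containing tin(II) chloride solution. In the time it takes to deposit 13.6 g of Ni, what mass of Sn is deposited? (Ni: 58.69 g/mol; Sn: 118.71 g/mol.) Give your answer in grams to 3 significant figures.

n(Ni) = 13.6 / 58.69 = 0.2317 mol
Ni²⁺ + 2e⁻ → Ni, so n(e⁻) = 2 × 0.2317 = 0.4634 mol
The cells are in series, so the same charge (and hence the same n(e⁻) = 0.4634 mol) passes through both.
Sn²⁺ + 2e⁻ → Sn, so n(Sn) = 0.4634 / 2 = 0.2317 mol
m(Sn) = 0.2317 × 118.71 = 27.5 g

27.5 g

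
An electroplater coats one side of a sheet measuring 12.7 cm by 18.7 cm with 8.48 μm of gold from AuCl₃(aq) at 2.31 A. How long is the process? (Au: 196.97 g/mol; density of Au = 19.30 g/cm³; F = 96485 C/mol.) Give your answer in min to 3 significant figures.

41.2 min

Plated area = 12.7 × 18.7 = 237.5 cm²
Volume = 237.5 × 8.48×10⁻⁴ cm = 0.2014 cm³
m(Au) = 0.2014 × 19.30 = 3.887 g
n(Au) = 3.887 / 196.97 = 0.01973 mol; n(e⁻) = 3 × 0.01973 = 0.05919 mol
Q = 0.05919 × 96485 = 5711 C
t = 5711 / 2.31 = 2472 s = 41.2 min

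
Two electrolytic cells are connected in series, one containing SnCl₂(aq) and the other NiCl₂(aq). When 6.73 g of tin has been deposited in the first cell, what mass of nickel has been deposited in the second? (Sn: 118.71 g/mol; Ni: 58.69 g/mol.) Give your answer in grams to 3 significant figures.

n(Sn) = 6.73 / 118.71 = 0.05669 mol
Sn²⁺ + 2e⁻ → Sn, so n(e⁻) = 2 × 0.05669 = 0.1134 mol
Since the cells are in series, n(e⁻) in the Ni cell is also 0.1134 mol.
Ni²⁺ + 2e⁻ → Ni, so n(Ni) = 0.1134 / 2 = 0.05670 mol
m(Ni) = 0.05670 × 58.69 = 3.33 g

3.33 g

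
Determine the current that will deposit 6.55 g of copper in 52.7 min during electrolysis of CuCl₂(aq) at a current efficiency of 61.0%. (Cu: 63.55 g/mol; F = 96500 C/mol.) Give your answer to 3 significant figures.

10.3 A

n(Cu) = 6.55 / 63.55 = 0.1031 mol
Cu²⁺ + 2e⁻ → Cu, so n(e⁻) = 2 × 0.1031 = 0.2062 mol
Q = 0.2062 × 96500 / 0.610 = 32620 C
I = Q / t = 32620 / 3162 s = 10.3 A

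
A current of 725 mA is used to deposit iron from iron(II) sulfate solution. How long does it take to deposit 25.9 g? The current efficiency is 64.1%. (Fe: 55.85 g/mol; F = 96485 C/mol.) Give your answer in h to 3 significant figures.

n(Fe) = 25.9 / 55.85 = 0.4637 mol
Fe²⁺ + 2e⁻ → Fe, so n(e⁻) = 2 × 0.4637 = 0.9274 mol
Q = 0.9274 × 96485 / 0.641 = 1.396×10^5 C
t = Q / I = 1.396×10^5 / 0.725 = 1.926×10^5 s = 53.5 h

53.5 h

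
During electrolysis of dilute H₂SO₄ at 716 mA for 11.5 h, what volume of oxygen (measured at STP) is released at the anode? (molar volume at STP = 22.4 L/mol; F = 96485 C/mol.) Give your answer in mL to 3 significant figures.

Charge passed = 0.716 × 41400 = 29640 C
Moles of electrons = 29640 / 96485 = 0.3072 mol
2H₂O → O₂ + 4H⁺ + 4e⁻, so n(O₂) = 0.3072 / 4 = 0.07680 mol
V = 0.07680 × 22.4 = 1.720 L
= 1720 mL

1720 mL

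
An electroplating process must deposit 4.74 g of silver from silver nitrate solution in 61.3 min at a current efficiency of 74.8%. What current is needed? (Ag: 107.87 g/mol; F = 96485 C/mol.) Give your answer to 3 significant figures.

n(Ag) = 4.74 / 107.87 = 0.04394 mol
Ag⁺ + e⁻ → Ag, so n(e⁻) = 0.04394 mol
Q = 0.04394 × 96485 / 0.748 = 5668 C
I = Q / t = 5668 / 3678 s = 1.54 A

1.54 A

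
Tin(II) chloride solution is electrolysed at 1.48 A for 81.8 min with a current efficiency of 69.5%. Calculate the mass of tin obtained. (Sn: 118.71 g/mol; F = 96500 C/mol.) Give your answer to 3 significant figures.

Q = 1.48 × 4908 = 7264 C
n(e⁻) = 7264 / 96500 = 0.07527 mol
Sn²⁺ + 2e⁻ → Sn, so theoretical m(Sn) = 0.03764 × 118.71 = 4.468 g
Actual mass = 69.5% × 4.468 = 3.11 g

3.11 g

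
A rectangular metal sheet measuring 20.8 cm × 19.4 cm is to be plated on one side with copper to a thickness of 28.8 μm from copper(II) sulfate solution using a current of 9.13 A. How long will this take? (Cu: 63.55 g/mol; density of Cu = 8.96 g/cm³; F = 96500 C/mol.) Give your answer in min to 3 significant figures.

57.7 min

Plated area = 20.8 × 19.4 = 403.5 cm²
Volume = 403.5 × 28.8×10⁻⁴ cm = 1.162 cm³
m(Cu) = 1.162 × 8.96 = 10.41 g
n(Cu) = 10.41 / 63.55 = 0.1638 mol; n(e⁻) = 2 × 0.1638 = 0.3276 mol
Q = 0.3276 × 96500 = 31610 C
t = 31610 / 9.13 = 3462 s = 57.7 min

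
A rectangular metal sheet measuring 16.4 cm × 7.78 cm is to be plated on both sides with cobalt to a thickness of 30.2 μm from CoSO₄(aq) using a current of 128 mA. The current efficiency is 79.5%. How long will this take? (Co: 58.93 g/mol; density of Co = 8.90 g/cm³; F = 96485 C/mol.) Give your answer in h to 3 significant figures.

Plated area = 2 × 16.4 × 7.78 = 255.2 cm²
Volume = 255.2 × 30.2×10⁻⁴ cm = 0.7707 cm³
m(Co) = 0.7707 × 8.90 = 6.859 g
n(Co) = 6.859 / 58.93 = 0.1164 mol; n(e⁻) = 2 × 0.1164 = 0.2328 mol
Q = 0.2328 × 96485 / 0.795 = 28250 C
t = 28250 / 0.128 = 2.207×10^5 s = 61.3 h

61.3 h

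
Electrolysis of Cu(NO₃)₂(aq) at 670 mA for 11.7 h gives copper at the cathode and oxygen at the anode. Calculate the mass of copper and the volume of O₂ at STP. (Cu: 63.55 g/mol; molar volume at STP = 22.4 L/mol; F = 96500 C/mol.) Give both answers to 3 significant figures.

9.29 g Cu; 1.64 L O₂

Q = 0.670 × 42120 = 28220 C; n(e⁻) = 28220 / 96500 = 0.2924 mol
Cathode: Cu²⁺ + 2e⁻ → Cu → n(Cu) = 0.2924/2 = 0.1462 mol → 9.29 g
Anode: 2H₂O → O₂ + 4H⁺ + 4e⁻ → n(O₂) = 0.2924/4 = 0.07310 mol → 1.64 L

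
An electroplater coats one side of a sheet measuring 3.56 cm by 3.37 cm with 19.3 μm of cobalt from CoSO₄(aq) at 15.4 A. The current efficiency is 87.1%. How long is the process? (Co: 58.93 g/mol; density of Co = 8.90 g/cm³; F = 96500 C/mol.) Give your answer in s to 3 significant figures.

50.3 s

Plated area = 3.56 × 3.37 = 12.00 cm²
Volume = 12.00 × 19.3×10⁻⁴ cm = 0.02316 cm³
m(Co) = 0.02316 × 8.90 = 0.2061 g
n(Co) = 0.2061 / 58.93 = 0.003497 mol; n(e⁻) = 2 × 0.003497 = 0.006994 mol
Q = 0.006994 × 96500 / 0.871 = 774.9 C
t = 774.9 / 15.4 = 50.32 s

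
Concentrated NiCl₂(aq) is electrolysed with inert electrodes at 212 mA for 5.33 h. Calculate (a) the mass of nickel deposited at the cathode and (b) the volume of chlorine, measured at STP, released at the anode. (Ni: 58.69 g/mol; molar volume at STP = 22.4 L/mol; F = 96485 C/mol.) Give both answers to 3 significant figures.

1.24 g Ni; 0.472 L Cl₂

Q = 0.212 × 19188 = 4068 C; n(e⁻) = 4068 / 96485 = 0.04216 mol
Cathode: Ni²⁺ + 2e⁻ → Ni → n(Ni) = 0.04216/2 = 0.02108 mol → 1.24 g
Anode: 2Cl⁻ → Cl₂ + 2e⁻ → n(Cl₂) = 0.04216/2 = 0.02108 mol → 0.472 L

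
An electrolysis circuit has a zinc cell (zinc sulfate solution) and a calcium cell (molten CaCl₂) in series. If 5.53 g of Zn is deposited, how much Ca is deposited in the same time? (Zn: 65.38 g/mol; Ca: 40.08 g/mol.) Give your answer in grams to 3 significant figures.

3.39 g

n(Zn) = 5.53 / 65.38 = 0.08458 mol
Zn²⁺ + 2e⁻ → Zn, so n(e⁻) = 2 × 0.08458 = 0.1692 mol
Since the cells are in series, n(e⁻) in the Ca cell is also 0.1692 mol.
Ca²⁺ + 2e⁻ → Ca, so n(Ca) = 0.1692 / 2 = 0.08460 mol
m(Ca) = 0.08460 × 40.08 = 3.39 g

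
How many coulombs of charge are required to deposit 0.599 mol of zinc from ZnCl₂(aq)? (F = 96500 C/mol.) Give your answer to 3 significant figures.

Zn²⁺ + 2e⁻ → Zn, so n(e⁻) = 2 × 0.599 = 1.198 mol
Q = 1.198 × 96500 = 1.156×10^5 C

1.16×10^5 C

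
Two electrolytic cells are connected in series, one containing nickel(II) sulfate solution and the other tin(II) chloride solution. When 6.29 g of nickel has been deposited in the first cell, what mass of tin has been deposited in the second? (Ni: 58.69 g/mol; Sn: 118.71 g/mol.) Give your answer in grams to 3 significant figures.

n(Ni) = 6.29 / 58.69 = 0.1072 mol
Ni²⁺ + 2e⁻ → Ni, so n(e⁻) = 2 × 0.1072 = 0.2144 mol
The cells are in series, so the same charge (and hence the same n(e⁻) = 0.2144 mol) passes through both.
Sn²⁺ + 2e⁻ → Sn, so n(Sn) = 0.2144 / 2 = 0.1072 mol
m(Sn) = 0.1072 × 118.71 = 12.7 g

12.7 g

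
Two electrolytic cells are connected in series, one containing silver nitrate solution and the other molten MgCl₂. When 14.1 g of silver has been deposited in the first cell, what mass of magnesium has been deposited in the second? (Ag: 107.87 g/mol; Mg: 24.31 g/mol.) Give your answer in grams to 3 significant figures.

n(Ag) = 14.1 / 107.87 = 0.1307 mol
Ag⁺ + e⁻ → Ag, so n(e⁻) = 0.1307 mol
In series, the same 0.1307 mol of electrons flows through the second cell.
Mg²⁺ + 2e⁻ → Mg, so n(Mg) = 0.1307 / 2 = 0.06535 mol
m(Mg) = 0.06535 × 24.31 = 1.59 g

1.59 g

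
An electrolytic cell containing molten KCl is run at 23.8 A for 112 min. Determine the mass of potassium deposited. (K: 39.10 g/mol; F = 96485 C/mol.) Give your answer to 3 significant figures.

64.8 g

Q = It = 23.8 × 6720 = 1.599×10^5 C
n(e⁻) = 1.599×10^5 / 96485 = 1.657 mol
K⁺ + e⁻ → K, so n(K) = 1.657 mol
m = 1.657 × 39.10 = 64.8 g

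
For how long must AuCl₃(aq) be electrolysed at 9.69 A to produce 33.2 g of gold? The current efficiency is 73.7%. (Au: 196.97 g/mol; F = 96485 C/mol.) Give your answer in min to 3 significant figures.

n(Au) = 33.2 / 196.97 = 0.1686 mol
Au³⁺ + 3e⁻ → Au, so n(e⁻) = 3 × 0.1686 = 0.5058 mol
Q = 0.5058 × 96485 / 0.737 = 66220 C
t = Q / I = 66220 / 9.69 = 6834 s = 114 min

114 min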